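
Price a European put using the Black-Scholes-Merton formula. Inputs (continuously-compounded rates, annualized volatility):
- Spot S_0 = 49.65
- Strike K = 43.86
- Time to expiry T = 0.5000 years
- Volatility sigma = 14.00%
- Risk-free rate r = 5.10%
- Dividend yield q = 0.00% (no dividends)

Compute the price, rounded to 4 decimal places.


d1 = (ln(S/K) + (r - q + 0.5*sigma^2) * T) / (sigma * sqrt(T)) = 1.55963156
d2 = d1 - sigma * sqrt(T) = 1.46063661
exp(-rT) = 0.97482238; exp(-qT) = 1.00000000
P = K * exp(-rT) * N(-d2) - S_0 * exp(-qT) * N(-d1)
N(-d1) = 0.05942349; N(-d2) = 0.07205760
P = 43.8600 * 0.97482238 * 0.07205760 - 49.6500 * 1.00000000 * 0.05942349 = 0.1305

Answer: Price = 0.1305


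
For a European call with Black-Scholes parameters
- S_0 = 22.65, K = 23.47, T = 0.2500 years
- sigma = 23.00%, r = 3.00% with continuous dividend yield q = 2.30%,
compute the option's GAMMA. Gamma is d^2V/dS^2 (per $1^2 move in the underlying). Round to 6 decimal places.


d1 = -0.2365274603; d2 = -0.3515274603
phi(d1) = 0.3879374542; exp(-qT) = 0.9942664996; exp(-rT) = 0.9925280548
Gamma = exp(-qT) * phi(d1) / (S * sigma * sqrt(T)) = 0.9942664996 * 0.3879374542 / (22.6500 * 0.2300 * 0.5000000000) = 0.148081

Answer: Gamma = 0.148081


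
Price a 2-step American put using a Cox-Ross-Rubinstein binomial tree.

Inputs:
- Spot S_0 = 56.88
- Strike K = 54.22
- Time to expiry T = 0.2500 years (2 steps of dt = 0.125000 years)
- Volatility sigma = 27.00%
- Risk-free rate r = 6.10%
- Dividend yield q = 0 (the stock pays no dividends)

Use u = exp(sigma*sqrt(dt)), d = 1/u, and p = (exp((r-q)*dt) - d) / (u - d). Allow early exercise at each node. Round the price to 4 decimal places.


dt = T/N = 0.125000
u = exp(sigma*sqrt(dt)) = 1.100164; d = 1/u = 0.908955
p = (exp((r-q)*dt) - d) / (u - d) = 0.516184
Discount per step: exp(-r*dt) = 0.992404
Stock lattice S(k, i) with i counting down-moves:
  k=0: S(0,0) = 56.8800
  k=1: S(1,0) = 62.5773; S(1,1) = 51.7014
  k=2: S(2,0) = 68.8453; S(2,1) = 56.8800; S(2,2) = 46.9942
Terminal payoffs V(N, i) = max(K - S_T, 0):
  V(2,0) = 0.000000; V(2,1) = 0.000000; V(2,2) = 7.225764
Backward induction: V(k, i) = exp(-r*dt) * [p * V(k+1, i) + (1-p) * V(k+1, i+1)]; then take max(V_cont, immediate exercise) for American.
  V(1,0) = exp(-r*dt) * [p*0.000000 + (1-p)*0.000000] = 0.000000; exercise = 0.000000; V(1,0) = max -> 0.000000
  V(1,1) = exp(-r*dt) * [p*0.000000 + (1-p)*7.225764] = 3.469389; exercise = 2.518625; V(1,1) = max -> 3.469389
  V(0,0) = exp(-r*dt) * [p*0.000000 + (1-p)*3.469389] = 1.665797; exercise = 0.000000; V(0,0) = max -> 1.665797

Answer: Price = V(0,0) = 1.6658


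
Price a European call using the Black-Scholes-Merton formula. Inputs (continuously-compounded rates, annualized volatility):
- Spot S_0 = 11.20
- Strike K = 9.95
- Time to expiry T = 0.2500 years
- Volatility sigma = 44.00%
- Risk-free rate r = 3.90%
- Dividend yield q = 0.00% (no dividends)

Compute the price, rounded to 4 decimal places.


Answer: Price = 1.7465

Derivation:
d1 = (ln(S/K) + (r - q + 0.5*sigma^2) * T) / (sigma * sqrt(T)) = 0.69223285
d2 = d1 - sigma * sqrt(T) = 0.47223285
exp(-rT) = 0.99029738; exp(-qT) = 1.00000000
C = S_0 * exp(-qT) * N(d1) - K * exp(-rT) * N(d2)
N(d1) = 0.75560444; N(d2) = 0.68161970
C = 11.2000 * 1.00000000 * 0.75560444 - 9.9500 * 0.99029738 * 0.68161970 = 1.7465


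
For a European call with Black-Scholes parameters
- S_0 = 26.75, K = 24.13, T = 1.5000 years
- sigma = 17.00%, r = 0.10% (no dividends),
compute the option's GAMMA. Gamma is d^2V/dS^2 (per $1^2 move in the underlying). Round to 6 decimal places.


d1 = 0.6063860446; d2 = 0.3981794165
phi(d1) = 0.3319434849; exp(-qT) = 1.0000000000; exp(-rT) = 0.9985011244
Gamma = exp(-qT) * phi(d1) / (S * sigma * sqrt(T)) = 1.0000000000 * 0.3319434849 / (26.7500 * 0.1700 * 1.2247448714) = 0.059600

Answer: Gamma = 0.059600


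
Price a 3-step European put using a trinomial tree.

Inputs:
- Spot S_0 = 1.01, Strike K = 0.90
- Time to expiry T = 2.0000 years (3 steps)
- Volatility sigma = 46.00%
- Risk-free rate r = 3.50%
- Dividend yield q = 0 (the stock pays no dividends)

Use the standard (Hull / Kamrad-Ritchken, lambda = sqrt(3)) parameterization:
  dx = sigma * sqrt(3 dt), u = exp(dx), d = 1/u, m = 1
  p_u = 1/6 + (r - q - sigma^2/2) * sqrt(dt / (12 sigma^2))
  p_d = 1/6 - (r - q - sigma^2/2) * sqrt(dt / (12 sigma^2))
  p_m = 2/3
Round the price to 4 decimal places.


dt = T/N = 0.666667; dx = sigma*sqrt(3*dt) = 0.650538
u = exp(dx) = 1.916572; d = 1/u = 0.521765
p_u = 0.130389, p_m = 0.666667, p_d = 0.202944
Discount per step: exp(-r*dt) = 0.976937
Stock lattice S(k, j) with j the centered position index:
  k=0: S(0,+0) = 1.0100
  k=1: S(1,-1) = 0.5270; S(1,+0) = 1.0100; S(1,+1) = 1.9357
  k=2: S(2,-2) = 0.2750; S(2,-1) = 0.5270; S(2,+0) = 1.0100; S(2,+1) = 1.9357; S(2,+2) = 3.7100
  k=3: S(3,-3) = 0.1435; S(3,-2) = 0.2750; S(3,-1) = 0.5270; S(3,+0) = 1.0100; S(3,+1) = 1.9357; S(3,+2) = 3.7100; S(3,+3) = 7.1104
Terminal payoffs V(N, j) = max(K - S_T, 0):
  V(3,-3) = 0.756535; V(3,-2) = 0.625039; V(3,-1) = 0.373017; V(3,+0) = 0.000000; V(3,+1) = 0.000000; V(3,+2) = 0.000000; V(3,+3) = 0.000000
Backward induction: V(k, j) = exp(-r*dt) * [p_u * V(k+1, j+1) + p_m * V(k+1, j) + p_d * V(k+1, j-1)]
  V(2,-2) = exp(-r*dt) * [p_u*0.373017 + p_m*0.625039 + p_d*0.756535] = 0.604592
  V(2,-1) = exp(-r*dt) * [p_u*0.000000 + p_m*0.373017 + p_d*0.625039] = 0.366866
  V(2,+0) = exp(-r*dt) * [p_u*0.000000 + p_m*0.000000 + p_d*0.373017] = 0.073956
  V(2,+1) = exp(-r*dt) * [p_u*0.000000 + p_m*0.000000 + p_d*0.000000] = 0.000000
  V(2,+2) = exp(-r*dt) * [p_u*0.000000 + p_m*0.000000 + p_d*0.000000] = 0.000000
  V(1,-1) = exp(-r*dt) * [p_u*0.073956 + p_m*0.366866 + p_d*0.604592] = 0.368226
  V(1,+0) = exp(-r*dt) * [p_u*0.000000 + p_m*0.073956 + p_d*0.366866] = 0.120903
  V(1,+1) = exp(-r*dt) * [p_u*0.000000 + p_m*0.000000 + p_d*0.073956] = 0.014663
  V(0,+0) = exp(-r*dt) * [p_u*0.014663 + p_m*0.120903 + p_d*0.368226] = 0.153617

Answer: Price = V(0,0) = 0.1536


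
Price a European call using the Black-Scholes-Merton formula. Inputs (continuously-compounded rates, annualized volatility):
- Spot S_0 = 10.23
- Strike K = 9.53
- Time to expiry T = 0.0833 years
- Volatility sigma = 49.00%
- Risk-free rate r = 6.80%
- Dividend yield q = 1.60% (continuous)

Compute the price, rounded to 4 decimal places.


d1 = (ln(S/K) + (r - q + 0.5*sigma^2) * T) / (sigma * sqrt(T)) = 0.60253222
d2 = d1 - sigma * sqrt(T) = 0.46110970
exp(-rT) = 0.99435161; exp(-qT) = 0.99866809
C = S_0 * exp(-qT) * N(d1) - K * exp(-rT) * N(d2)
N(d1) = 0.72659004; N(d2) = 0.67764005
C = 10.2300 * 0.99866809 * 0.72659004 - 9.5300 * 0.99435161 * 0.67764005 = 1.0017

Answer: Price = 1.0017


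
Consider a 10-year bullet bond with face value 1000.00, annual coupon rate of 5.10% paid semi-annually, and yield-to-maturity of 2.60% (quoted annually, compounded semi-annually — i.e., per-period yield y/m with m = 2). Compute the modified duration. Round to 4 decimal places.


Answer: Modified duration = 8.0762

Derivation:
Coupon per period c = face * coupon_rate / m = 25.500000
Periods per year m = 2; per-period yield y/m = 0.013000
Number of cashflows N = 20
Cashflows (t years, CF_t, discount factor 1/(1+y/m)^(m*t), PV):
  t = 0.5000: CF_t = 25.500000, DF = 0.987167, PV = 25.172754
  t = 1.0000: CF_t = 25.500000, DF = 0.974498, PV = 24.849708
  t = 1.5000: CF_t = 25.500000, DF = 0.961992, PV = 24.530807
  t = 2.0000: CF_t = 25.500000, DF = 0.949647, PV = 24.216000
  t = 2.5000: CF_t = 25.500000, DF = 0.937460, PV = 23.905231
  t = 3.0000: CF_t = 25.500000, DF = 0.925429, PV = 23.598452
  t = 3.5000: CF_t = 25.500000, DF = 0.913553, PV = 23.295609
  t = 4.0000: CF_t = 25.500000, DF = 0.901829, PV = 22.996652
  t = 4.5000: CF_t = 25.500000, DF = 0.890256, PV = 22.701532
  t = 5.0000: CF_t = 25.500000, DF = 0.878831, PV = 22.410200
  t = 5.5000: CF_t = 25.500000, DF = 0.867553, PV = 22.122606
  t = 6.0000: CF_t = 25.500000, DF = 0.856420, PV = 21.838703
  t = 6.5000: CF_t = 25.500000, DF = 0.845429, PV = 21.558443
  t = 7.0000: CF_t = 25.500000, DF = 0.834580, PV = 21.281780
  t = 7.5000: CF_t = 25.500000, DF = 0.823869, PV = 21.008667
  t = 8.0000: CF_t = 25.500000, DF = 0.813296, PV = 20.739059
  t = 8.5000: CF_t = 25.500000, DF = 0.802859, PV = 20.472912
  t = 9.0000: CF_t = 25.500000, DF = 0.792556, PV = 20.210179
  t = 9.5000: CF_t = 25.500000, DF = 0.782385, PV = 19.950819
  t = 10.0000: CF_t = 1025.500000, DF = 0.772345, PV = 792.039348
Price P = sum_t PV_t = 1218.899460
First compute Macaulay numerator sum_t t * PV_t:
  t * PV_t at t = 0.5000: 12.586377
  t * PV_t at t = 1.0000: 24.849708
  t * PV_t at t = 1.5000: 36.796211
  t * PV_t at t = 2.0000: 48.431999
  t * PV_t at t = 2.5000: 59.763079
  t * PV_t at t = 3.0000: 70.795355
  t * PV_t at t = 3.5000: 81.534630
  t * PV_t at t = 4.0000: 91.986609
  t * PV_t at t = 4.5000: 102.156895
  t * PV_t at t = 5.0000: 112.050999
  t * PV_t at t = 5.5000: 121.674332
  t * PV_t at t = 6.0000: 131.032216
  t * PV_t at t = 6.5000: 140.129879
  t * PV_t at t = 7.0000: 148.972459
  t * PV_t at t = 7.5000: 157.565003
  t * PV_t at t = 8.0000: 165.912475
  t * PV_t at t = 8.5000: 174.019748
  t * PV_t at t = 9.0000: 181.891613
  t * PV_t at t = 9.5000: 189.532776
  t * PV_t at t = 10.0000: 7920.393478
Macaulay duration D = 9972.075842 / 1218.899460 = 8.181213
Modified duration = D / (1 + y/m) = 8.181213 / (1 + 0.013000) = 8.076222


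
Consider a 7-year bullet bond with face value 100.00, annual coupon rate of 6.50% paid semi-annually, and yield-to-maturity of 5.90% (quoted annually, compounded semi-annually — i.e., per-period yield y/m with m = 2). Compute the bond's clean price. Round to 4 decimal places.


Answer: Price = 103.4004

Derivation:
Coupon per period c = face * coupon_rate / m = 3.250000
Periods per year m = 2; per-period yield y/m = 0.029500
Number of cashflows N = 14
Cashflows (t years, CF_t, discount factor 1/(1+y/m)^(m*t), PV):
  t = 0.5000: CF_t = 3.250000, DF = 0.971345, PV = 3.156872
  t = 1.0000: CF_t = 3.250000, DF = 0.943512, PV = 3.066413
  t = 1.5000: CF_t = 3.250000, DF = 0.916476, PV = 2.978546
  t = 2.0000: CF_t = 3.250000, DF = 0.890214, PV = 2.893197
  t = 2.5000: CF_t = 3.250000, DF = 0.864706, PV = 2.810293
  t = 3.0000: CF_t = 3.250000, DF = 0.839928, PV = 2.729765
  t = 3.5000: CF_t = 3.250000, DF = 0.815860, PV = 2.651544
  t = 4.0000: CF_t = 3.250000, DF = 0.792482, PV = 2.575565
  t = 4.5000: CF_t = 3.250000, DF = 0.769773, PV = 2.501763
  t = 5.0000: CF_t = 3.250000, DF = 0.747716, PV = 2.430076
  t = 5.5000: CF_t = 3.250000, DF = 0.726290, PV = 2.360443
  t = 6.0000: CF_t = 3.250000, DF = 0.705479, PV = 2.292805
  t = 6.5000: CF_t = 3.250000, DF = 0.685263, PV = 2.227106
  t = 7.0000: CF_t = 103.250000, DF = 0.665627, PV = 68.726013
Price P = sum_t PV_t = 103.400401


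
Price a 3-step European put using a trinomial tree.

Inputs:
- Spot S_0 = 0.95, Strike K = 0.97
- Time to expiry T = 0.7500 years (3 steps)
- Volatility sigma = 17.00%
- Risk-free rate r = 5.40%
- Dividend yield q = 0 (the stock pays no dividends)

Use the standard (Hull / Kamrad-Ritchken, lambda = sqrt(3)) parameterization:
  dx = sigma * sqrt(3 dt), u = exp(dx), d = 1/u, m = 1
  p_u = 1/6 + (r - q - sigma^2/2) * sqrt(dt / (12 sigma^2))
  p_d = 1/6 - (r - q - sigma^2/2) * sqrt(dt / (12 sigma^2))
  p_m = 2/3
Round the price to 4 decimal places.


Answer: Price = V(0,0) = 0.0446

Derivation:
dt = T/N = 0.250000; dx = sigma*sqrt(3*dt) = 0.147224
u = exp(dx) = 1.158614; d = 1/u = 0.863100
p_u = 0.200246, p_m = 0.666667, p_d = 0.133087
Discount per step: exp(-r*dt) = 0.986591
Stock lattice S(k, j) with j the centered position index:
  k=0: S(0,+0) = 0.9500
  k=1: S(1,-1) = 0.8199; S(1,+0) = 0.9500; S(1,+1) = 1.1007
  k=2: S(2,-2) = 0.7077; S(2,-1) = 0.8199; S(2,+0) = 0.9500; S(2,+1) = 1.1007; S(2,+2) = 1.2753
  k=3: S(3,-3) = 0.6108; S(3,-2) = 0.7077; S(3,-1) = 0.8199; S(3,+0) = 0.9500; S(3,+1) = 1.1007; S(3,+2) = 1.2753; S(3,+3) = 1.4775
Terminal payoffs V(N, j) = max(K - S_T, 0):
  V(3,-3) = 0.359188; V(3,-2) = 0.262305; V(3,-1) = 0.150055; V(3,+0) = 0.020000; V(3,+1) = 0.000000; V(3,+2) = 0.000000; V(3,+3) = 0.000000
Backward induction: V(k, j) = exp(-r*dt) * [p_u * V(k+1, j+1) + p_m * V(k+1, j) + p_d * V(k+1, j-1)]
  V(2,-2) = exp(-r*dt) * [p_u*0.150055 + p_m*0.262305 + p_d*0.359188] = 0.249332
  V(2,-1) = exp(-r*dt) * [p_u*0.020000 + p_m*0.150055 + p_d*0.262305] = 0.137088
  V(2,+0) = exp(-r*dt) * [p_u*0.000000 + p_m*0.020000 + p_d*0.150055] = 0.032857
  V(2,+1) = exp(-r*dt) * [p_u*0.000000 + p_m*0.000000 + p_d*0.020000] = 0.002626
  V(2,+2) = exp(-r*dt) * [p_u*0.000000 + p_m*0.000000 + p_d*0.000000] = 0.000000
  V(1,-1) = exp(-r*dt) * [p_u*0.032857 + p_m*0.137088 + p_d*0.249332] = 0.129395
  V(1,+0) = exp(-r*dt) * [p_u*0.002626 + p_m*0.032857 + p_d*0.137088] = 0.040130
  V(1,+1) = exp(-r*dt) * [p_u*0.000000 + p_m*0.002626 + p_d*0.032857] = 0.006041
  V(0,+0) = exp(-r*dt) * [p_u*0.006041 + p_m*0.040130 + p_d*0.129395] = 0.044578


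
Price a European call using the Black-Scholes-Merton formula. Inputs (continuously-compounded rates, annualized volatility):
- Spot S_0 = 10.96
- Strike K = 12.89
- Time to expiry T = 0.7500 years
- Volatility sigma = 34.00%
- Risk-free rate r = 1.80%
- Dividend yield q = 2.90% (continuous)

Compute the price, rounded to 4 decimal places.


d1 = (ln(S/K) + (r - q + 0.5*sigma^2) * T) / (sigma * sqrt(T)) = -0.43165265
d2 = d1 - sigma * sqrt(T) = -0.72610129
exp(-rT) = 0.98659072; exp(-qT) = 0.97848483
C = S_0 * exp(-qT) * N(d1) - K * exp(-rT) * N(d2)
N(d1) = 0.33299694; N(d2) = 0.23388834
C = 10.9600 * 0.97848483 * 0.33299694 - 12.8900 * 0.98659072 * 0.23388834 = 0.5967

Answer: Price = 0.5967


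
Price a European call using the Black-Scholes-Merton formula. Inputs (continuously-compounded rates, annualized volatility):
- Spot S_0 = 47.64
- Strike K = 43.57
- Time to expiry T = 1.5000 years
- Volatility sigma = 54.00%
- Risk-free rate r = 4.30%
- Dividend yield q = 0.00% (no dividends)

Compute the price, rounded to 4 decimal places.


Answer: Price = 15.1569

Derivation:
d1 = (ln(S/K) + (r - q + 0.5*sigma^2) * T) / (sigma * sqrt(T)) = 0.56323734
d2 = d1 - sigma * sqrt(T) = -0.09812489
exp(-rT) = 0.93753611; exp(-qT) = 1.00000000
C = S_0 * exp(-qT) * N(d1) - K * exp(-rT) * N(d2)
N(d1) = 0.71336336; N(d2) = 0.46091656
C = 47.6400 * 1.00000000 * 0.71336336 - 43.5700 * 0.93753611 * 0.46091656 = 15.1569


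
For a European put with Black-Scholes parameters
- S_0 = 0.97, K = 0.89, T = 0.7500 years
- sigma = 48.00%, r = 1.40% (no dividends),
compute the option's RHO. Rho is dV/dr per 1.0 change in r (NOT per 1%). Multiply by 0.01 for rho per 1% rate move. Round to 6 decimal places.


d1 = 0.4401684985; d2 = 0.0244763046
phi(d1) = 0.3621080298; exp(-qT) = 1.0000000000; exp(-rT) = 0.9895549326
N(-d2) = 0.4902363421
Rho = -K*T*exp(-rT)*N(-d2) = -0.8900 * 0.7500 * 0.9895549326 * 0.4902363421 = -0.323815

Answer: Rho = -0.323815


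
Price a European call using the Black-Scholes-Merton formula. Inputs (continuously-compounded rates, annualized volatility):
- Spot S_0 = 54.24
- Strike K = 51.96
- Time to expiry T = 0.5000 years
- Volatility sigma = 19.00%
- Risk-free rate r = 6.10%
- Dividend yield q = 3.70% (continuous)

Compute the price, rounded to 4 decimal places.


d1 = (ln(S/K) + (r - q + 0.5*sigma^2) * T) / (sigma * sqrt(T)) = 0.47613930
d2 = d1 - sigma * sqrt(T) = 0.34178901
exp(-rT) = 0.96996043; exp(-qT) = 0.98167007
C = S_0 * exp(-qT) * N(d1) - K * exp(-rT) * N(d2)
N(d1) = 0.68301243; N(d2) = 0.63374516
C = 54.2400 * 0.98167007 * 0.68301243 - 51.9600 * 0.96996043 * 0.63374516 = 4.4273

Answer: Price = 4.4273


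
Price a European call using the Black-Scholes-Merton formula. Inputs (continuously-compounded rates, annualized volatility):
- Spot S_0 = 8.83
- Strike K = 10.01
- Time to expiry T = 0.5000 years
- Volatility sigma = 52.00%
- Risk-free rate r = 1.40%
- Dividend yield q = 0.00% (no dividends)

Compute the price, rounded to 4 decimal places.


d1 = (ln(S/K) + (r - q + 0.5*sigma^2) * T) / (sigma * sqrt(T)) = -0.13823823
d2 = d1 - sigma * sqrt(T) = -0.50593376
exp(-rT) = 0.99302444; exp(-qT) = 1.00000000
C = S_0 * exp(-qT) * N(d1) - K * exp(-rT) * N(d2)
N(d1) = 0.44502607; N(d2) = 0.30645158
C = 8.8300 * 1.00000000 * 0.44502607 - 10.0100 * 0.99302444 * 0.30645158 = 0.8834

Answer: Price = 0.8834


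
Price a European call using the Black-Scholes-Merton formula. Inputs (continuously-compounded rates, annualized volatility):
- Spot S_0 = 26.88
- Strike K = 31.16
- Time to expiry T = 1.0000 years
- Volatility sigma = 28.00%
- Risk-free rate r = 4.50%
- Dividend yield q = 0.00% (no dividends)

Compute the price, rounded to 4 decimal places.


d1 = (ln(S/K) + (r - q + 0.5*sigma^2) * T) / (sigma * sqrt(T)) = -0.22697395
d2 = d1 - sigma * sqrt(T) = -0.50697395
exp(-rT) = 0.95599748; exp(-qT) = 1.00000000
C = S_0 * exp(-qT) * N(d1) - K * exp(-rT) * N(d2)
N(d1) = 0.41022200; N(d2) = 0.30608655
C = 26.8800 * 1.00000000 * 0.41022200 - 31.1600 * 0.95599748 * 0.30608655 = 1.9088

Answer: Price = 1.9088


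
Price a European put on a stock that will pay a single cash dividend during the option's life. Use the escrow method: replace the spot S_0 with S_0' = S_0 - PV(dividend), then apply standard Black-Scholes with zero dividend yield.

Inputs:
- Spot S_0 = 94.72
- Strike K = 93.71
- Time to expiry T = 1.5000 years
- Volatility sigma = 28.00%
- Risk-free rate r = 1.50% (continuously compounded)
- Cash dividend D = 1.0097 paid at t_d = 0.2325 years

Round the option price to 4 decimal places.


PV(D) = D * exp(-r * t_d) = 1.0097 * 0.99651857 = 1.00618480
S_0' = S_0 - PV(D) = 94.7200 - 1.00618480 = 93.71381520
d1 = (ln(S_0'/K) + (r + sigma^2/2)*T) / (sigma*sqrt(T)) = 0.23719433
d2 = d1 - sigma*sqrt(T) = -0.10573423
exp(-rT) = 0.97775124
N(-d1) = 0.40625302; N(-d2) = 0.54210339
P = K * exp(-rT) * N(-d2) - S_0' * N(-d1) = 93.7100 * 0.97775124 * 0.54210339 - 93.71381520 * 0.40625302 = 11.5987

Answer: Price = 11.5987


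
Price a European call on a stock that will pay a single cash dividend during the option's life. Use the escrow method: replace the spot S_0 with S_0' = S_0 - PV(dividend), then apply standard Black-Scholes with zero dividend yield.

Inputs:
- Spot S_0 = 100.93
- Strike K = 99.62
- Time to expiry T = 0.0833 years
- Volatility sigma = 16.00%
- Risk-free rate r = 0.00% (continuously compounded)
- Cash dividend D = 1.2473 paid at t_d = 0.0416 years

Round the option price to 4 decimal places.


PV(D) = D * exp(-r * t_d) = 1.2473 * 1.00000000 = 1.24730000
S_0' = S_0 - PV(D) = 100.9300 - 1.24730000 = 99.68270000
d1 = (ln(S_0'/K) + (r + sigma^2/2)*T) / (sigma*sqrt(T)) = 0.03671456
d2 = d1 - sigma*sqrt(T) = -0.00946422
exp(-rT) = 1.00000000
N(d1) = 0.51464370; N(d2) = 0.49622438
C = S_0' * N(d1) - K * exp(-rT) * N(d2) = 99.68270000 * 0.51464370 - 99.6200 * 1.00000000 * 0.49622438 = 1.8672

Answer: Price = 1.8672


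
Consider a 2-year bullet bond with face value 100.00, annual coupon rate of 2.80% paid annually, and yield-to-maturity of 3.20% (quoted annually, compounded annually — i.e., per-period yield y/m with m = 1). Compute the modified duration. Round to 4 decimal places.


Coupon per period c = face * coupon_rate / m = 2.800000
Periods per year m = 1; per-period yield y/m = 0.032000
Number of cashflows N = 2
Cashflows (t years, CF_t, discount factor 1/(1+y/m)^(m*t), PV):
  t = 1.0000: CF_t = 2.800000, DF = 0.968992, PV = 2.713178
  t = 2.0000: CF_t = 102.800000, DF = 0.938946, PV = 96.523646
Price P = sum_t PV_t = 99.236825
First compute Macaulay numerator sum_t t * PV_t:
  t * PV_t at t = 1.0000: 2.713178
  t * PV_t at t = 2.0000: 193.047293
Macaulay duration D = 195.760471 / 99.236825 = 1.972660
Modified duration = D / (1 + y/m) = 1.972660 / (1 + 0.032000) = 1.911492

Answer: Modified duration = 1.9115


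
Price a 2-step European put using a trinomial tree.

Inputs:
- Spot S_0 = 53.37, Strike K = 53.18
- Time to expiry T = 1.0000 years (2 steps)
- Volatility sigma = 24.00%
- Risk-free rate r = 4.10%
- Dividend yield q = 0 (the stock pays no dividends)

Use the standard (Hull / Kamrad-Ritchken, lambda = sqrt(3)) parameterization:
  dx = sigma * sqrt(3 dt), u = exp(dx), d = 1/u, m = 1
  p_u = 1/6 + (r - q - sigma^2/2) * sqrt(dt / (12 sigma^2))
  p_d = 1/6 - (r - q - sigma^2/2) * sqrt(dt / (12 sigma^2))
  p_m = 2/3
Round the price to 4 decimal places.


Answer: Price = V(0,0) = 3.2324

Derivation:
dt = T/N = 0.500000; dx = sigma*sqrt(3*dt) = 0.293939
u = exp(dx) = 1.341702; d = 1/u = 0.745322
p_u = 0.177043, p_m = 0.666667, p_d = 0.156290
Discount per step: exp(-r*dt) = 0.979709
Stock lattice S(k, j) with j the centered position index:
  k=0: S(0,+0) = 53.3700
  k=1: S(1,-1) = 39.7778; S(1,+0) = 53.3700; S(1,+1) = 71.6066
  k=2: S(2,-2) = 29.6473; S(2,-1) = 39.7778; S(2,+0) = 53.3700; S(2,+1) = 71.6066; S(2,+2) = 96.0747
Terminal payoffs V(N, j) = max(K - S_T, 0):
  V(2,-2) = 23.532694; V(2,-1) = 13.402158; V(2,+0) = 0.000000; V(2,+1) = 0.000000; V(2,+2) = 0.000000
Backward induction: V(k, j) = exp(-r*dt) * [p_u * V(k+1, j+1) + p_m * V(k+1, j) + p_d * V(k+1, j-1)]
  V(1,-1) = exp(-r*dt) * [p_u*0.000000 + p_m*13.402158 + p_d*23.532694] = 12.356777
  V(1,+0) = exp(-r*dt) * [p_u*0.000000 + p_m*0.000000 + p_d*13.402158] = 2.052125
  V(1,+1) = exp(-r*dt) * [p_u*0.000000 + p_m*0.000000 + p_d*0.000000] = 0.000000
  V(0,+0) = exp(-r*dt) * [p_u*0.000000 + p_m*2.052125 + p_d*12.356777] = 3.232381


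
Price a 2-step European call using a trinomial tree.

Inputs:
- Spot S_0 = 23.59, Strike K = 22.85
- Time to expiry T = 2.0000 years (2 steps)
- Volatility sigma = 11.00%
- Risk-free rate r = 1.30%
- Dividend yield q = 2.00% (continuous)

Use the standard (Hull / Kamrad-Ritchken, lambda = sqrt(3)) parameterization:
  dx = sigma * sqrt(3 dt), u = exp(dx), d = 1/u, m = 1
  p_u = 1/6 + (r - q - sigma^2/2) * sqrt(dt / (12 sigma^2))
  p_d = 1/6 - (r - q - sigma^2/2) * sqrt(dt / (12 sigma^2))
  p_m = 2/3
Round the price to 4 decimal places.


dt = T/N = 1.000000; dx = sigma*sqrt(3*dt) = 0.190526
u = exp(dx) = 1.209885; d = 1/u = 0.826525
p_u = 0.132419, p_m = 0.666667, p_d = 0.200914
Discount per step: exp(-r*dt) = 0.987084
Stock lattice S(k, j) with j the centered position index:
  k=0: S(0,+0) = 23.5900
  k=1: S(1,-1) = 19.4977; S(1,+0) = 23.5900; S(1,+1) = 28.5412
  k=2: S(2,-2) = 16.1153; S(2,-1) = 19.4977; S(2,+0) = 23.5900; S(2,+1) = 28.5412; S(2,+2) = 34.5316
Terminal payoffs V(N, j) = max(S_T - K, 0):
  V(2,-2) = 0.000000; V(2,-1) = 0.000000; V(2,+0) = 0.740000; V(2,+1) = 5.691195; V(2,+2) = 11.681573
Backward induction: V(k, j) = exp(-r*dt) * [p_u * V(k+1, j+1) + p_m * V(k+1, j) + p_d * V(k+1, j-1)]
  V(1,-1) = exp(-r*dt) * [p_u*0.740000 + p_m*0.000000 + p_d*0.000000] = 0.096725
  V(1,+0) = exp(-r*dt) * [p_u*5.691195 + p_m*0.740000 + p_d*0.000000] = 1.230852
  V(1,+1) = exp(-r*dt) * [p_u*11.681573 + p_m*5.691195 + p_d*0.740000] = 5.418768
  V(0,+0) = exp(-r*dt) * [p_u*5.418768 + p_m*1.230852 + p_d*0.096725] = 1.537434

Answer: Price = V(0,0) = 1.5374


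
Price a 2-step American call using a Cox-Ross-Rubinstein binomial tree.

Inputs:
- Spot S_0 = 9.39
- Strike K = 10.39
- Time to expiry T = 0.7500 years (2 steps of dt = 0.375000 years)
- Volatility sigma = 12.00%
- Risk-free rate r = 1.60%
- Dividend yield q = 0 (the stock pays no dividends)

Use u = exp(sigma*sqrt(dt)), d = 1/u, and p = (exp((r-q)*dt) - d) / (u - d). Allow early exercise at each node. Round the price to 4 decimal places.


Answer: Price = V(0,0) = 0.1313

Derivation:
dt = T/N = 0.375000
u = exp(sigma*sqrt(dt)) = 1.076252; d = 1/u = 0.929150
p = (exp((r-q)*dt) - d) / (u - d) = 0.522548
Discount per step: exp(-r*dt) = 0.994018
Stock lattice S(k, i) with i counting down-moves:
  k=0: S(0,0) = 9.3900
  k=1: S(1,0) = 10.1060; S(1,1) = 8.7247
  k=2: S(2,0) = 10.8766; S(2,1) = 9.3900; S(2,2) = 8.1066
Terminal payoffs V(N, i) = max(S_T - K, 0):
  V(2,0) = 0.486611; V(2,1) = 0.000000; V(2,2) = 0.000000
Backward induction: V(k, i) = exp(-r*dt) * [p * V(k+1, i) + (1-p) * V(k+1, i+1)]; then take max(V_cont, immediate exercise) for American.
  V(1,0) = exp(-r*dt) * [p*0.486611 + (1-p)*0.000000] = 0.252756; exercise = 0.000000; V(1,0) = max -> 0.252756
  V(1,1) = exp(-r*dt) * [p*0.000000 + (1-p)*0.000000] = 0.000000; exercise = 0.000000; V(1,1) = max -> 0.000000
  V(0,0) = exp(-r*dt) * [p*0.252756 + (1-p)*0.000000] = 0.131287; exercise = 0.000000; V(0,0) = max -> 0.131287


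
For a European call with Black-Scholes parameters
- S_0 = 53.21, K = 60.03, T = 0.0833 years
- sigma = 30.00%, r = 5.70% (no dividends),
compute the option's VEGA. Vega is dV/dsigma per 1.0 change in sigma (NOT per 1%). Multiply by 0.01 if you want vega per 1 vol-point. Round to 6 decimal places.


Answer: Vega = 2.649938

Derivation:
d1 = -1.2946954580; d2 = -1.3812806762
phi(d1) = 0.1725519898; exp(-qT) = 1.0000000000; exp(-rT) = 0.9952631544
Vega = S * exp(-qT) * phi(d1) * sqrt(T) = 53.2100 * 1.0000000000 * 0.1725519898 * 0.2886173938 = 2.649938


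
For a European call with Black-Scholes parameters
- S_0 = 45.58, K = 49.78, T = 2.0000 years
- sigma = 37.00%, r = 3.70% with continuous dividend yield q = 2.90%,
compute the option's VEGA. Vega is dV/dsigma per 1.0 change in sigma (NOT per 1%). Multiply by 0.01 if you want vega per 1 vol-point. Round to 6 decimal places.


d1 = 0.1237546313; d2 = -0.3995043867
phi(d1) = 0.3958990052; exp(-qT) = 0.9436499474; exp(-rT) = 0.9286716938
Vega = S * exp(-qT) * phi(d1) * sqrt(T) = 45.5800 * 0.9436499474 * 0.3958990052 * 1.4142135624 = 24.081562

Answer: Vega = 24.081562


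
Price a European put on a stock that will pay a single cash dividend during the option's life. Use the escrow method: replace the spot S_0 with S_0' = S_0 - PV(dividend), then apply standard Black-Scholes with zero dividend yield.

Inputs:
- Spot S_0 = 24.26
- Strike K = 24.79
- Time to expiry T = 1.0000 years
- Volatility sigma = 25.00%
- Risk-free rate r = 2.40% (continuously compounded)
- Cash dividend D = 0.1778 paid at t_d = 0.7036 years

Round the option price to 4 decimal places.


PV(D) = D * exp(-r * t_d) = 0.1778 * 0.98325538 = 0.17482281
S_0' = S_0 - PV(D) = 24.2600 - 0.17482281 = 24.08517719
d1 = (ln(S_0'/K) + (r + sigma^2/2)*T) / (sigma*sqrt(T)) = 0.10562500
d2 = d1 - sigma*sqrt(T) = -0.14437500
exp(-rT) = 0.97628571
N(-d1) = 0.45793994; N(-d2) = 0.55739782
P = K * exp(-rT) * N(-d2) - S_0' * N(-d1) = 24.7900 * 0.97628571 * 0.55739782 - 24.08517719 * 0.45793994 = 2.4606

Answer: Price = 2.4606


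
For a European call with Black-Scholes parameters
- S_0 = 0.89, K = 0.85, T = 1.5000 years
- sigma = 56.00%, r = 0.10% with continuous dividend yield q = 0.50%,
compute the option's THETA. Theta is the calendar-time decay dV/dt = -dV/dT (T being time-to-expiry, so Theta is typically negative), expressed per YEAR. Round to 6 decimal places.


Answer: Theta = -0.071768

Derivation:
d1 = 0.4012280430; d2 = -0.2846290850
phi(d1) = 0.3680890065; exp(-qT) = 0.9925280548; exp(-rT) = 0.9985011244
Theta = -S*exp(-qT)*phi(d1)*sigma/(2*sqrt(T)) - r*K*exp(-rT)*N(d2) + q*S*exp(-qT)*N(d1)
N(d1) = 0.6558738820; N(d2) = 0.3879641630; sqrt(T) = 1.2247448714
Term 1 = -0.8900 * 0.9925280548 * 0.3680890065 * 0.5600 / (2 * 1.2247448714) = -0.0743358046
Term 2 = -0.0010 * 0.8500 * 0.9985011244 * 0.3879641630 = -0.0003292753
Term 3 = 0.0050 * 0.8900 * 0.9925280548 * 0.6558738820 = 0.0028968309
Theta = -0.0743358046 + (-0.0003292753) + (0.0028968309) = -0.071768


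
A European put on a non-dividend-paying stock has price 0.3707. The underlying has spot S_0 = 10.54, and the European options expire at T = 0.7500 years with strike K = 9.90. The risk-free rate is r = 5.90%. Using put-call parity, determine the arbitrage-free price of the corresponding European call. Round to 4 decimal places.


Answer: Call price = 1.4392

Derivation:
Put-call parity: C - P = S_0 * exp(-qT) - K * exp(-rT).
S_0 * exp(-qT) = 10.5400 * 1.00000000 = 10.54000000
K * exp(-rT) = 9.9000 * 0.95671475 = 9.47147601
C = P + S*exp(-qT) - K*exp(-rT)
C = 0.3707 + 10.54000000 - 9.47147601 = 1.4392


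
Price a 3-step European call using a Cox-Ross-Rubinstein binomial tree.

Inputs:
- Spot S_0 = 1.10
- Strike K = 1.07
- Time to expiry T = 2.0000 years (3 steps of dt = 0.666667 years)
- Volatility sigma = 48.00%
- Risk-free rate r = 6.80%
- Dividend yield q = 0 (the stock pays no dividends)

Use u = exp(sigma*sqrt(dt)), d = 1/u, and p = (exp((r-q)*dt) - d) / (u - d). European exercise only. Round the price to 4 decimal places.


dt = T/N = 0.666667
u = exp(sigma*sqrt(dt)) = 1.479817; d = 1/u = 0.675759
p = (exp((r-q)*dt) - d) / (u - d) = 0.460934
Discount per step: exp(-r*dt) = 0.955679
Stock lattice S(k, i) with i counting down-moves:
  k=0: S(0,0) = 1.1000
  k=1: S(1,0) = 1.6278; S(1,1) = 0.7433
  k=2: S(2,0) = 2.4088; S(2,1) = 1.1000; S(2,2) = 0.5023
  k=3: S(3,0) = 3.5646; S(3,1) = 1.6278; S(3,2) = 0.7433; S(3,3) = 0.3394
Terminal payoffs V(N, i) = max(S_T - K, 0):
  V(3,0) = 2.494648; V(3,1) = 0.557799; V(3,2) = 0.000000; V(3,3) = 0.000000
Backward induction: V(k, i) = exp(-r*dt) * [p * V(k+1, i) + (1-p) * V(k+1, i+1)].
  V(2,0) = exp(-r*dt) * [p*2.494648 + (1-p)*0.557799] = 1.386267
  V(2,1) = exp(-r*dt) * [p*0.557799 + (1-p)*0.000000] = 0.245713
  V(2,2) = exp(-r*dt) * [p*0.000000 + (1-p)*0.000000] = 0.000000
  V(1,0) = exp(-r*dt) * [p*1.386267 + (1-p)*0.245713] = 0.737242
  V(1,1) = exp(-r*dt) * [p*0.245713 + (1-p)*0.000000] = 0.108238
  V(0,0) = exp(-r*dt) * [p*0.737242 + (1-p)*0.108238] = 0.380520

Answer: Price = V(0,0) = 0.3805


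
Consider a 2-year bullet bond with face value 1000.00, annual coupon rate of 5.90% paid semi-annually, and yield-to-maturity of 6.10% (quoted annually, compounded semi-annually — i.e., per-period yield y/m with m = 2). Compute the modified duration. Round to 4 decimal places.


Answer: Modified duration = 1.8588

Derivation:
Coupon per period c = face * coupon_rate / m = 29.500000
Periods per year m = 2; per-period yield y/m = 0.030500
Number of cashflows N = 4
Cashflows (t years, CF_t, discount factor 1/(1+y/m)^(m*t), PV):
  t = 0.5000: CF_t = 29.500000, DF = 0.970403, PV = 28.626880
  t = 1.0000: CF_t = 29.500000, DF = 0.941681, PV = 27.779602
  t = 1.5000: CF_t = 29.500000, DF = 0.913810, PV = 26.957402
  t = 2.0000: CF_t = 1029.500000, DF = 0.886764, PV = 912.923458
Price P = sum_t PV_t = 996.287342
First compute Macaulay numerator sum_t t * PV_t:
  t * PV_t at t = 0.5000: 14.313440
  t * PV_t at t = 1.0000: 27.779602
  t * PV_t at t = 1.5000: 40.436102
  t * PV_t at t = 2.0000: 1825.846915
Macaulay duration D = 1908.376060 / 996.287342 = 1.915488
Modified duration = D / (1 + y/m) = 1.915488 / (1 + 0.030500) = 1.858794


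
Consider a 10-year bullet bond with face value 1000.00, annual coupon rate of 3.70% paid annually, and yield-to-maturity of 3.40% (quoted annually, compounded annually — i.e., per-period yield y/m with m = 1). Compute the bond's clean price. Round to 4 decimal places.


Coupon per period c = face * coupon_rate / m = 37.000000
Periods per year m = 1; per-period yield y/m = 0.034000
Number of cashflows N = 10
Cashflows (t years, CF_t, discount factor 1/(1+y/m)^(m*t), PV):
  t = 1.0000: CF_t = 37.000000, DF = 0.967118, PV = 35.783366
  t = 2.0000: CF_t = 37.000000, DF = 0.935317, PV = 34.606737
  t = 3.0000: CF_t = 37.000000, DF = 0.904562, PV = 33.468797
  t = 4.0000: CF_t = 37.000000, DF = 0.874818, PV = 32.368276
  t = 5.0000: CF_t = 37.000000, DF = 0.846052, PV = 31.303942
  t = 6.0000: CF_t = 37.000000, DF = 0.818233, PV = 30.274605
  t = 7.0000: CF_t = 37.000000, DF = 0.791327, PV = 29.279115
  t = 8.0000: CF_t = 37.000000, DF = 0.765307, PV = 28.316359
  t = 9.0000: CF_t = 37.000000, DF = 0.740142, PV = 27.385260
  t = 10.0000: CF_t = 1037.000000, DF = 0.715805, PV = 742.289588
Price P = sum_t PV_t = 1025.076046

Answer: Price = 1025.0760


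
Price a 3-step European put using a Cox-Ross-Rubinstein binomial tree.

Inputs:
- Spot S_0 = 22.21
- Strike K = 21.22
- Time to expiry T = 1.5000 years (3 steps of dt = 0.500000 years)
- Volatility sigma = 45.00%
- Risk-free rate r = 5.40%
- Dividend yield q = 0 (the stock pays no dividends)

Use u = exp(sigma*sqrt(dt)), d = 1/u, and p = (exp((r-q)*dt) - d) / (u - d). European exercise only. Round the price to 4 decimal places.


dt = T/N = 0.500000
u = exp(sigma*sqrt(dt)) = 1.374648; d = 1/u = 0.727459
p = (exp((r-q)*dt) - d) / (u - d) = 0.463402
Discount per step: exp(-r*dt) = 0.973361
Stock lattice S(k, i) with i counting down-moves:
  k=0: S(0,0) = 22.2100
  k=1: S(1,0) = 30.5309; S(1,1) = 16.1569
  k=2: S(2,0) = 41.9693; S(2,1) = 22.2100; S(2,2) = 11.7534
  k=3: S(3,0) = 57.6931; S(3,1) = 30.5309; S(3,2) = 16.1569; S(3,3) = 8.5501
Terminal payoffs V(N, i) = max(K - S_T, 0):
  V(3,0) = 0.000000; V(3,1) = 0.000000; V(3,2) = 5.063142; V(3,3) = 12.669853
Backward induction: V(k, i) = exp(-r*dt) * [p * V(k+1, i) + (1-p) * V(k+1, i+1)].
  V(2,0) = exp(-r*dt) * [p*0.000000 + (1-p)*0.000000] = 0.000000
  V(2,1) = exp(-r*dt) * [p*0.000000 + (1-p)*5.063142] = 2.644497
  V(2,2) = exp(-r*dt) * [p*5.063142 + (1-p)*12.669853] = 8.901279
  V(1,0) = exp(-r*dt) * [p*0.000000 + (1-p)*2.644497] = 1.381231
  V(1,1) = exp(-r*dt) * [p*2.644497 + (1-p)*8.901279] = 5.841991
  V(0,0) = exp(-r*dt) * [p*1.381231 + (1-p)*5.841991] = 3.674307

Answer: Price = V(0,0) = 3.6743


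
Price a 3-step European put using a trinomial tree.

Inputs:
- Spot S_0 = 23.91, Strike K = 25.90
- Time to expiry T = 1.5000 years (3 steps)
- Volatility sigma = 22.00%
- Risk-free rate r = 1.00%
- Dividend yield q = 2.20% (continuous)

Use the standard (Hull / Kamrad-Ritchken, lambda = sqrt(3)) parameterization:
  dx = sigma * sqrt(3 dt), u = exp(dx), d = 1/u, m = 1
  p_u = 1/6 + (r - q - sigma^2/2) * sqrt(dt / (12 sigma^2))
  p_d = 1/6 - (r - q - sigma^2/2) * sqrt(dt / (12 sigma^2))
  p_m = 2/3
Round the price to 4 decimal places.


dt = T/N = 0.500000; dx = sigma*sqrt(3*dt) = 0.269444
u = exp(dx) = 1.309236; d = 1/u = 0.763804
p_u = 0.133079, p_m = 0.666667, p_d = 0.200254
Discount per step: exp(-r*dt) = 0.995012
Stock lattice S(k, j) with j the centered position index:
  k=0: S(0,+0) = 23.9100
  k=1: S(1,-1) = 18.2626; S(1,+0) = 23.9100; S(1,+1) = 31.3038
  k=2: S(2,-2) = 13.9490; S(2,-1) = 18.2626; S(2,+0) = 23.9100; S(2,+1) = 31.3038; S(2,+2) = 40.9841
  k=3: S(3,-3) = 10.6543; S(3,-2) = 13.9490; S(3,-1) = 18.2626; S(3,+0) = 23.9100; S(3,+1) = 31.3038; S(3,+2) = 40.9841; S(3,+3) = 53.6579
Terminal payoffs V(N, j) = max(K - S_T, 0):
  V(3,-3) = 15.245683; V(3,-2) = 11.950983; V(3,-1) = 7.637443; V(3,+0) = 1.990000; V(3,+1) = 0.000000; V(3,+2) = 0.000000; V(3,+3) = 0.000000
Backward induction: V(k, j) = exp(-r*dt) * [p_u * V(k+1, j+1) + p_m * V(k+1, j) + p_d * V(k+1, j-1)]
  V(2,-2) = exp(-r*dt) * [p_u*7.637443 + p_m*11.950983 + p_d*15.245683] = 11.976686
  V(2,-1) = exp(-r*dt) * [p_u*1.990000 + p_m*7.637443 + p_d*11.950983] = 7.711040
  V(2,+0) = exp(-r*dt) * [p_u*0.000000 + p_m*1.990000 + p_d*7.637443] = 2.841853
  V(2,+1) = exp(-r*dt) * [p_u*0.000000 + p_m*0.000000 + p_d*1.990000] = 0.396519
  V(2,+2) = exp(-r*dt) * [p_u*0.000000 + p_m*0.000000 + p_d*0.000000] = 0.000000
  V(1,-1) = exp(-r*dt) * [p_u*2.841853 + p_m*7.711040 + p_d*11.976686] = 7.877781
  V(1,+0) = exp(-r*dt) * [p_u*0.396519 + p_m*2.841853 + p_d*7.711040] = 3.474093
  V(1,+1) = exp(-r*dt) * [p_u*0.000000 + p_m*0.396519 + p_d*2.841853] = 0.829282
  V(0,+0) = exp(-r*dt) * [p_u*0.829282 + p_m*3.474093 + p_d*7.877781] = 3.984012

Answer: Price = V(0,0) = 3.9840


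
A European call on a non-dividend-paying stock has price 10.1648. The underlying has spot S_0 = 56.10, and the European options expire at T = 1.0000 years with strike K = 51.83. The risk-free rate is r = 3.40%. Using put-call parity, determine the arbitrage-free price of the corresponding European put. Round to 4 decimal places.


Put-call parity: C - P = S_0 * exp(-qT) - K * exp(-rT).
S_0 * exp(-qT) = 56.1000 * 1.00000000 = 56.10000000
K * exp(-rT) = 51.8300 * 0.96657150 = 50.09740109
P = C - S*exp(-qT) + K*exp(-rT)
P = 10.1648 - 56.10000000 + 50.09740109 = 4.1622

Answer: Put price = 4.1622


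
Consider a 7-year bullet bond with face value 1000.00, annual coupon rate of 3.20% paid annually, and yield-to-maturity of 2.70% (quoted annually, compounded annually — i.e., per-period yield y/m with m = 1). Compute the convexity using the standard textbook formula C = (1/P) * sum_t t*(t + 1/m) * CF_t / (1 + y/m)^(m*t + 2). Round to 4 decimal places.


Answer: Convexity = 46.9865

Derivation:
Coupon per period c = face * coupon_rate / m = 32.000000
Periods per year m = 1; per-period yield y/m = 0.027000
Number of cashflows N = 7
Cashflows (t years, CF_t, discount factor 1/(1+y/m)^(m*t), PV):
  t = 1.0000: CF_t = 32.000000, DF = 0.973710, PV = 31.158715
  t = 2.0000: CF_t = 32.000000, DF = 0.948111, PV = 30.339547
  t = 3.0000: CF_t = 32.000000, DF = 0.923185, PV = 29.541915
  t = 4.0000: CF_t = 32.000000, DF = 0.898914, PV = 28.765253
  t = 5.0000: CF_t = 32.000000, DF = 0.875282, PV = 28.009010
  t = 6.0000: CF_t = 32.000000, DF = 0.852270, PV = 27.272649
  t = 7.0000: CF_t = 1032.000000, DF = 0.829864, PV = 856.419588
Price P = sum_t PV_t = 1031.506677
Convexity numerator sum_t t*(t + 1/m) * CF_t / (1+y/m)^(m*t + 2):
  t = 1.0000: term = 59.083830
  t = 2.0000: term = 172.591520
  t = 3.0000: term = 336.108121
  t = 4.0000: term = 545.452972
  t = 5.0000: term = 796.669385
  t = 6.0000: term = 1086.014740
  t = 7.0000: term = 45470.919023
Convexity = (1/P) * sum = 48466.839592 / 1031.506677 = 46.986453


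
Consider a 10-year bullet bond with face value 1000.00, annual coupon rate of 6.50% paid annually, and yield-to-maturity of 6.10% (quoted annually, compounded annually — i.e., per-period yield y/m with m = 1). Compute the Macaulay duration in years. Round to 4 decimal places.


Answer: Macaulay duration = 7.6937 years

Derivation:
Coupon per period c = face * coupon_rate / m = 65.000000
Periods per year m = 1; per-period yield y/m = 0.061000
Number of cashflows N = 10
Cashflows (t years, CF_t, discount factor 1/(1+y/m)^(m*t), PV):
  t = 1.0000: CF_t = 65.000000, DF = 0.942507, PV = 61.262959
  t = 2.0000: CF_t = 65.000000, DF = 0.888320, PV = 57.740772
  t = 3.0000: CF_t = 65.000000, DF = 0.837247, PV = 54.421086
  t = 4.0000: CF_t = 65.000000, DF = 0.789112, PV = 51.292258
  t = 5.0000: CF_t = 65.000000, DF = 0.743743, PV = 48.343316
  t = 6.0000: CF_t = 65.000000, DF = 0.700983, PV = 45.563917
  t = 7.0000: CF_t = 65.000000, DF = 0.660682, PV = 42.944314
  t = 8.0000: CF_t = 65.000000, DF = 0.622697, PV = 40.475319
  t = 9.0000: CF_t = 65.000000, DF = 0.586897, PV = 38.148275
  t = 10.0000: CF_t = 1065.000000, DF = 0.553154, PV = 589.109151
Price P = sum_t PV_t = 1029.301368
Macaulay numerator sum_t t * PV_t:
  t * PV_t at t = 1.0000: 61.262959
  t * PV_t at t = 2.0000: 115.481545
  t * PV_t at t = 3.0000: 163.263258
  t * PV_t at t = 4.0000: 205.169033
  t * PV_t at t = 5.0000: 241.716580
  t * PV_t at t = 6.0000: 273.383503
  t * PV_t at t = 7.0000: 300.610198
  t * PV_t at t = 8.0000: 323.802556
  t * PV_t at t = 9.0000: 343.334473
  t * PV_t at t = 10.0000: 5891.091507
Macaulay duration D = (sum_t t * PV_t) / P = 7919.115612 / 1029.301368 = 7.693680


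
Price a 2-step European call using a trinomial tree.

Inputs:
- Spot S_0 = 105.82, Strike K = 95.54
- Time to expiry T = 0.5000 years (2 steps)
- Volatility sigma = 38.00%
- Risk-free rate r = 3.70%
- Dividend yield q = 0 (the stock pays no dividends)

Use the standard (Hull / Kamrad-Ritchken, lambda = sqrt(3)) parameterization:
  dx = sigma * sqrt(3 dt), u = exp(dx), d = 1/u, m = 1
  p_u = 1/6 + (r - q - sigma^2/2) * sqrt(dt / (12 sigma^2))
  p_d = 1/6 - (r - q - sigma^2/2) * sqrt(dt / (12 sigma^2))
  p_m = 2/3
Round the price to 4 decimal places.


dt = T/N = 0.250000; dx = sigma*sqrt(3*dt) = 0.329090
u = exp(dx) = 1.389702; d = 1/u = 0.719579
p_u = 0.153296, p_m = 0.666667, p_d = 0.180037
Discount per step: exp(-r*dt) = 0.990793
Stock lattice S(k, j) with j the centered position index:
  k=0: S(0,+0) = 105.8200
  k=1: S(1,-1) = 76.1458; S(1,+0) = 105.8200; S(1,+1) = 147.0583
  k=2: S(2,-2) = 54.7929; S(2,-1) = 76.1458; S(2,+0) = 105.8200; S(2,+1) = 147.0583; S(2,+2) = 204.3673
Terminal payoffs V(N, j) = max(S_T - K, 0):
  V(2,-2) = 0.000000; V(2,-1) = 0.000000; V(2,+0) = 10.280000; V(2,+1) = 51.518312; V(2,+2) = 108.827296
Backward induction: V(k, j) = exp(-r*dt) * [p_u * V(k+1, j+1) + p_m * V(k+1, j) + p_d * V(k+1, j-1)]
  V(1,-1) = exp(-r*dt) * [p_u*10.280000 + p_m*0.000000 + p_d*0.000000] = 1.561378
  V(1,+0) = exp(-r*dt) * [p_u*51.518312 + p_m*10.280000 + p_d*0.000000] = 14.615091
  V(1,+1) = exp(-r*dt) * [p_u*108.827296 + p_m*51.518312 + p_d*10.280000] = 52.392282
  V(0,+0) = exp(-r*dt) * [p_u*52.392282 + p_m*14.615091 + p_d*1.561378] = 17.889802

Answer: Price = V(0,0) = 17.8898
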